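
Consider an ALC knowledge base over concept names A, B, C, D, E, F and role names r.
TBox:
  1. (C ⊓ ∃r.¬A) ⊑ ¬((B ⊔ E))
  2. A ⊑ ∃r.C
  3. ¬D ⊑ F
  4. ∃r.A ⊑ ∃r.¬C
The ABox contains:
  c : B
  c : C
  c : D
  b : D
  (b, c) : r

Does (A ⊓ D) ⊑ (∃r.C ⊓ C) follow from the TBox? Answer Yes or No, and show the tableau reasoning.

1. (A ⊓ D) ⊑ (∃r.C ⊓ C)  ⇔  ((A ⊓ D) ⊓ (∀r.¬C ⊔ ¬C)) unsat w.r.t. T
   apply at x₀: A⊑∃r.C
   open: L(x₀) ⊇ {A, D, ¬C, ∀r.¬A, ∃r.C} (+ ∃-successors)
2. Hence (A ⊓ D) ⊑ (∃r.C ⊓ C): not entailed.

No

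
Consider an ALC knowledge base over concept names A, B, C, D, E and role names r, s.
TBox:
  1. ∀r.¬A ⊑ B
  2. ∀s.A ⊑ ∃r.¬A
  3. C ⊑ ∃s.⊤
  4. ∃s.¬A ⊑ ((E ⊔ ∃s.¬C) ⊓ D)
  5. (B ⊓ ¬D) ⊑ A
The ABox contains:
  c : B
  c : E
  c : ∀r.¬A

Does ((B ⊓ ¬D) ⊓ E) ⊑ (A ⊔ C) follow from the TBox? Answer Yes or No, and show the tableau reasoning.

Yes

1. ((B ⊓ ¬D) ⊓ E) ⊑ (A ⊔ C)  ⇔  (((B ⊓ ¬D) ⊓ E) ⊓ (¬A ⊓ ¬C)) unsat w.r.t. T
   all branches close; clash {A, ¬A} at x₀
2. Hence ((B ⊓ ¬D) ⊓ E) ⊑ (A ⊔ C): entailed.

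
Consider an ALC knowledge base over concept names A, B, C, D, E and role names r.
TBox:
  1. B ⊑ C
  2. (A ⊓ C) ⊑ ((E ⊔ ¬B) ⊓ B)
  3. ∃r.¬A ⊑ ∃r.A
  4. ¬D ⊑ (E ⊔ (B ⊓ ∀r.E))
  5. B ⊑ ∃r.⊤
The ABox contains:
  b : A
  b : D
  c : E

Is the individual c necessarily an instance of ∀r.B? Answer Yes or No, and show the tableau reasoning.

1. c : ∀r.B?  L(c) = {E} ∪ {∃r.¬B}
   open: L(c) ⊇ {D, E, ¬A, ¬B, ∀r.A, …} (+ ∃-successors) — c ∉ ∀r.B possible
2. Hence c : ∀r.B: not entailed.

No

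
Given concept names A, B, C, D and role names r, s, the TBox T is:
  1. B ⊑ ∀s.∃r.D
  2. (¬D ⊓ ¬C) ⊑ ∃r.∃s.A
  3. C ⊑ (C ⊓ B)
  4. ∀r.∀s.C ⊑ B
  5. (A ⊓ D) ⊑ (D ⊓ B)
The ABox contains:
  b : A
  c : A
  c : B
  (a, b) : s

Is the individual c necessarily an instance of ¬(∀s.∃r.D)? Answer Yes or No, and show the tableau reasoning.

1. c : ¬(∀s.∃r.D)?  L(c) = {A, B} ∪ {∀s.∃r.D}
   open: L(c) ⊇ {A, B, D, ¬C, ∀s.∃r.D} — c ∉ ¬(∀s.∃r.D) possible
2. Hence c : ¬(∀s.∃r.D): not entailed.

No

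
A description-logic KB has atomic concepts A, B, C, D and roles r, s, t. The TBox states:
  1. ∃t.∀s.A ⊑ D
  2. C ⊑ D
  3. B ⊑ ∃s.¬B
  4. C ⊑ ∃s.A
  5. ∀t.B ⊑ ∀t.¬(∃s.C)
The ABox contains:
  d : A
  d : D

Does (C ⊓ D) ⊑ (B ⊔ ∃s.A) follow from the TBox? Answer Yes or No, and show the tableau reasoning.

Yes

1. (C ⊓ D) ⊑ (B ⊔ ∃s.A)  ⇔  ((C ⊓ D) ⊓ (¬B ⊓ ∀s.¬A)) unsat w.r.t. T
   all branches close; clash {A, ¬A} at an ∃-successor
2. Hence (C ⊓ D) ⊑ (B ⊔ ∃s.A): entailed.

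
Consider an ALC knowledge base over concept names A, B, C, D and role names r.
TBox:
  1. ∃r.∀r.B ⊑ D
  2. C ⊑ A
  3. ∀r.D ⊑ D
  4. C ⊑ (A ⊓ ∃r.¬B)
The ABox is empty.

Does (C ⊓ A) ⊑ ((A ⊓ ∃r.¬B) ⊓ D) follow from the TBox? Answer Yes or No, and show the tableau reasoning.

No

1. (C ⊓ A) ⊑ ((A ⊓ ∃r.¬B) ⊓ D)  ⇔  ((C ⊓ A) ⊓ ((¬A ⊔ ∀r.B) ⊔ ¬D)) unsat w.r.t. T
   apply at x₀: C⊑(A ⊓ ∃r.¬B)
   open: L(x₀) ⊇ {A, C, ¬D, ∀r.∃r.¬B, ∃r.¬B, …} (+ ∃-successors)
2. Hence (C ⊓ A) ⊑ ((A ⊓ ∃r.¬B) ⊓ D): not entailed.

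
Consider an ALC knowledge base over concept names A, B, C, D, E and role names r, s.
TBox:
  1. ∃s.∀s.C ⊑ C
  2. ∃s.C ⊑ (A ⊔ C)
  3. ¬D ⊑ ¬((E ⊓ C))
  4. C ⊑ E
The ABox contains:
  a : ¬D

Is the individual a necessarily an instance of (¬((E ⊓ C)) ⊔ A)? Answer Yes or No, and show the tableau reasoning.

Yes

1. a : (¬((E ⊓ C)) ⊔ A)?  L(a) = {¬D} ∪ {((E ⊓ C) ⊓ ¬A)}
   clash {C, ¬C} at a — a ∈ (¬((E ⊓ C)) ⊔ A)
2. Hence a : (¬((E ⊓ C)) ⊔ A): entailed.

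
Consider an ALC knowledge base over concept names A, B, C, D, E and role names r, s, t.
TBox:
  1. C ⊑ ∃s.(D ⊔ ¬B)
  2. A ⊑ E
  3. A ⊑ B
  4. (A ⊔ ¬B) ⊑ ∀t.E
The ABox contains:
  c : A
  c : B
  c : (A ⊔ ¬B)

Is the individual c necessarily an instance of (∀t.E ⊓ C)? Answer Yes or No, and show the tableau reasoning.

No

1. c : (∀t.E ⊓ C)?  L(c) = {A, B, (A ⊔ ¬B)} ∪ {(∃t.¬E ⊔ ¬C)}
   apply at c: A⊑E; (A ⊔ ¬B)⊑∀t.E
   open: L(c) ⊇ {A, B, E, ¬C, ∀t.E} — c ∉ (∀t.E ⊓ C) possible
2. Hence c : (∀t.E ⊓ C): not entailed.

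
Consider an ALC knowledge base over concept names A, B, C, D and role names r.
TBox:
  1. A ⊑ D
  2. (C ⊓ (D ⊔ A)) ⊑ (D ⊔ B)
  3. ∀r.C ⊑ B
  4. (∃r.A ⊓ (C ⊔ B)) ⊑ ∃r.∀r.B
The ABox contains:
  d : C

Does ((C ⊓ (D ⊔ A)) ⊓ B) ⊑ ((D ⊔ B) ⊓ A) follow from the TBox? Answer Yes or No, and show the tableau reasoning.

1. ((C ⊓ (D ⊔ A)) ⊓ B) ⊑ ((D ⊔ B) ⊓ A)  ⇔  (((C ⊓ (D ⊔ A)) ⊓ B) ⊓ ((¬D ⊓ ¬B) ⊔ ¬A)) unsat w.r.t. T
   apply at x₀: (C ⊓ (D ⊔ A))⊑(D ⊔ B)
   open: L(x₀) ⊇ {B, C, D, ¬A, ∀r.¬A}
2. Hence ((C ⊓ (D ⊔ A)) ⊓ B) ⊑ ((D ⊔ B) ⊓ A): not entailed.

No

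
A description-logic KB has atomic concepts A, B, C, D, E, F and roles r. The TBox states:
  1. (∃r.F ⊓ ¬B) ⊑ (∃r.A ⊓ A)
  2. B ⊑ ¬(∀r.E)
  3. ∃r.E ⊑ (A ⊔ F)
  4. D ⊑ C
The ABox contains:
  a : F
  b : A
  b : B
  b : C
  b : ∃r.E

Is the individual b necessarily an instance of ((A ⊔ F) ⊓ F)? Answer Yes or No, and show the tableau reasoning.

1. b : ((A ⊔ F) ⊓ F)?  L(b) = {A, B, C, ∃r.E} ∪ {((¬A ⊓ ¬F) ⊔ ¬F)}
   apply at b: B⊑¬(∀r.E); ∃r.E⊑(A ⊔ F)
   open: L(b) ⊇ {A, B, C, ¬F, ∃r.E, …} (+ ∃-successors) — b ∉ ((A ⊔ F) ⊓ F) possible
2. Hence b : ((A ⊔ F) ⊓ F): not entailed.

No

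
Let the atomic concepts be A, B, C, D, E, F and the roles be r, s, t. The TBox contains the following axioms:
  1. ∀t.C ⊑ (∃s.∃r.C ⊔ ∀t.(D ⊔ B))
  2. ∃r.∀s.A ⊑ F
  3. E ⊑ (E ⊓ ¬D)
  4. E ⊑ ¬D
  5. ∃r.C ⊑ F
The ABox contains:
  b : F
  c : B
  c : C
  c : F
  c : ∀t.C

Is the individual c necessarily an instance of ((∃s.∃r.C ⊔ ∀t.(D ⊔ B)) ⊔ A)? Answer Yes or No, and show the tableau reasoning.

Yes

1. c : ((∃s.∃r.C ⊔ ∀t.(D ⊔ B)) ⊔ A)?  L(c) = {B, C, F, ∀t.C} ∪ {((∀s.∀r.¬C ⊓ ∃t.(¬D ⊓ ¬B)) ⊓ ¬A)}
   clash {B, ¬B} at an ∃-successor — c ∈ ((∃s.∃r.C ⊔ ∀t.(D ⊔ B)) ⊔ A)
2. Hence c : ((∃s.∃r.C ⊔ ∀t.(D ⊔ B)) ⊔ A): entailed.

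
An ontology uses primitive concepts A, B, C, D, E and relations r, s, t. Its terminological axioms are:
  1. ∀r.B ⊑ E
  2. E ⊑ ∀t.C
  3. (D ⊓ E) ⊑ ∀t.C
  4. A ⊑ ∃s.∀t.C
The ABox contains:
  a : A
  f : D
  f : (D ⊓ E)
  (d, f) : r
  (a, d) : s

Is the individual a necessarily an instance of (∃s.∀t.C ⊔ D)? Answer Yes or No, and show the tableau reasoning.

Yes

1. a : (∃s.∀t.C ⊔ D)?  L(a) = {A} ∪ {(∀s.∃t.¬C ⊓ ¬D)}
   clash {C, ¬C} at an ∃-successor — a ∈ (∃s.∀t.C ⊔ D)
2. Hence a : (∃s.∀t.C ⊔ D): entailed.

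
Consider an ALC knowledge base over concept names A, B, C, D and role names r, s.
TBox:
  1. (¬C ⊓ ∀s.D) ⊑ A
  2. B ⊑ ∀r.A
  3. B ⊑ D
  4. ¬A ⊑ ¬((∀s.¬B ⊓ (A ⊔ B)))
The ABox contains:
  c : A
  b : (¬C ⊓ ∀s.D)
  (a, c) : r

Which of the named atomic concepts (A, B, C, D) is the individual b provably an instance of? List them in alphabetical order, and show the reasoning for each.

1. b : A?  L(b) = {(¬C ⊓ ∀s.D)} ∪ {¬A}
   clash {A, ¬A} at b — b ∈ A
2. b : B?  L(b) = {(¬C ⊓ ∀s.D)} ∪ {¬B}
   apply at b: (¬C ⊓ ∀s.D)⊑A
   open: L(b) ⊇ {A, ¬B, ¬C, ∀s.D} — b ∉ B possible
3. b : C?  L(b) = {(¬C ⊓ ∀s.D)} ∪ {¬C}
   apply at b: (¬C ⊓ ∀s.D)⊑A
   open: L(b) ⊇ {A, ¬B, ¬C, ∀s.D} — b ∉ C possible
4. b : D?  L(b) = {(¬C ⊓ ∀s.D)} ∪ {¬D}
   apply at b: (¬C ⊓ ∀s.D)⊑A
   open: L(b) ⊇ {A, ¬B, ¬C, ¬D, ∀s.D} — b ∉ D possible
5. Entailed for b: {A}

{A}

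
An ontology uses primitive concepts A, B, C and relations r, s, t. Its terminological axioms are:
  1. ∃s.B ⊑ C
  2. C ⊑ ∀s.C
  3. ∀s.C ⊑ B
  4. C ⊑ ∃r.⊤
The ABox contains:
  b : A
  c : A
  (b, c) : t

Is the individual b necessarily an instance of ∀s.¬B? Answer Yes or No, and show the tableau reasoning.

1. b : ∀s.¬B?  L(b) = {A} ∪ {∃s.B}
   apply at b: ∃s.B⊑C
   open: L(b) ⊇ {A, B, C, ∀s.C, ∃r.⊤, …} (+ ∃-successors) — b ∉ ∀s.¬B possible
2. Hence b : ∀s.¬B: not entailed.

No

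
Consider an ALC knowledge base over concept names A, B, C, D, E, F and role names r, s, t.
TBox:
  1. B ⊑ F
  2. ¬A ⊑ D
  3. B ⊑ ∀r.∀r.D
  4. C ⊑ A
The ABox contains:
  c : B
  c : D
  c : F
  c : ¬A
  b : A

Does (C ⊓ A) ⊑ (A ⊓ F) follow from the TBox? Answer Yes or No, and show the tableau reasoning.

No

1. (C ⊓ A) ⊑ (A ⊓ F)  ⇔  ((C ⊓ A) ⊓ (¬A ⊔ ¬F)) unsat w.r.t. T
   open: L(x₀) ⊇ {A, C, ¬B, ¬F}
2. Hence (C ⊓ A) ⊑ (A ⊓ F): not entailed.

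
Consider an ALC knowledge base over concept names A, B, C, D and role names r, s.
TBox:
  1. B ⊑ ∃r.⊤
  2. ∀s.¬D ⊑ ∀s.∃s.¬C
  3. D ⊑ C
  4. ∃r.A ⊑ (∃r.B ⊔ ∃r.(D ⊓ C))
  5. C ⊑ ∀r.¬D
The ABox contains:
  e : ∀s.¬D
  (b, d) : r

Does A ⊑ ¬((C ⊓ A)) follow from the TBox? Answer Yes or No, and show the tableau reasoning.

No

1. A ⊑ ¬((C ⊓ A))  ⇔  (A ⊓ (C ⊓ A)) unsat w.r.t. T
   apply at x₀: C⊑∀r.¬D
   open: L(x₀) ⊇ {A, C, ¬B, ∀r.¬A, ∀r.¬D, …} (+ ∃-successors)
2. Hence A ⊑ ¬((C ⊓ A)): not entailed.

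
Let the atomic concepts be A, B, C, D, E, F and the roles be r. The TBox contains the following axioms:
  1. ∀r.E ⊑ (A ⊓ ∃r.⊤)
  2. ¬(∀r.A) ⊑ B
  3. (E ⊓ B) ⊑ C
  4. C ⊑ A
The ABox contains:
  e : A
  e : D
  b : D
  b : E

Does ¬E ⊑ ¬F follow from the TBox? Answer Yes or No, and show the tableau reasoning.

No

1. ¬E ⊑ ¬F  ⇔  (¬E ⊓ F) unsat w.r.t. T
   open: L(x₀) ⊇ {F, ¬C, ¬E, ∀r.A, ∃r.¬E} (+ ∃-successors)
2. Hence ¬E ⊑ ¬F: not entailed.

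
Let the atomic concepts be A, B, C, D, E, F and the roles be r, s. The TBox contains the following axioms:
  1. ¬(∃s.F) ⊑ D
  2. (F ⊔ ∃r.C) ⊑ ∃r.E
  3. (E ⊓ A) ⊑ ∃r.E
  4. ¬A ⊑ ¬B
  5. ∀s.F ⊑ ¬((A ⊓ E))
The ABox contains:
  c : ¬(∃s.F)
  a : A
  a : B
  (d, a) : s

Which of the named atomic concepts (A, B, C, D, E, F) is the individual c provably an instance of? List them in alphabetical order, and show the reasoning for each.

1. c : A?  L(c) = {¬(∃s.F)} ∪ {¬A}
   apply at c: ¬(∃s.F)⊑D; ¬A⊑¬B
   open: L(c) ⊇ {D, ¬A, ¬B, ¬F, ∀r.¬C, …} (+ ∃-successors) — c ∉ A possible
2. c : B?  L(c) = {¬(∃s.F)} ∪ {¬B}
   apply at c: ¬(∃s.F)⊑D
   open: L(c) ⊇ {D, ¬B, ¬E, ¬F, ∀r.¬C, …} (+ ∃-successors) — c ∉ B possible
3. c : C?  L(c) = {¬(∃s.F)} ∪ {¬C}
   apply at c: ¬(∃s.F)⊑D
   open: L(c) ⊇ {A, D, ¬C, ¬E, ¬F, …} (+ ∃-successors) — c ∉ C possible
4. c : D?  L(c) = {¬(∃s.F)} ∪ {¬D}
   clash {D, ¬D} at c — c ∈ D
5. c : E?  L(c) = {¬(∃s.F)} ∪ {¬E}
   apply at c: ¬(∃s.F)⊑D
   open: L(c) ⊇ {A, D, ¬E, ¬F, ∀r.¬C, …} (+ ∃-successors) — c ∉ E possible
6. c : F?  L(c) = {¬(∃s.F)} ∪ {¬F}
   apply at c: ¬(∃s.F)⊑D
   open: L(c) ⊇ {A, D, ¬E, ¬F, ∀r.¬C, …} (+ ∃-successors) — c ∉ F possible
7. Entailed for c: {D}

{D}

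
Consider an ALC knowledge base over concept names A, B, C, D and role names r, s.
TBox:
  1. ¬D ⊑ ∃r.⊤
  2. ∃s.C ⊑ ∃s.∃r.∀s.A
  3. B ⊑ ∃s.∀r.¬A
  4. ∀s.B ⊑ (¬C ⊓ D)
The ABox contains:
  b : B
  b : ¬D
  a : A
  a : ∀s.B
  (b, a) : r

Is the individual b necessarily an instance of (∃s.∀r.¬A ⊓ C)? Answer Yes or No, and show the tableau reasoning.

1. b : (∃s.∀r.¬A ⊓ C)?  L(b) = {B, ¬D} ∪ {(∀s.∃r.A ⊔ ¬C)}
   apply at b: ¬D⊑∃r.⊤; B⊑∃s.∀r.¬A
   open: L(b) ⊇ {B, ¬C, ¬D, ∀s.¬C, ∃r.⊤, …} (+ ∃-successors) — b ∉ (∃s.∀r.¬A ⊓ C) possible
2. Hence b : (∃s.∀r.¬A ⊓ C): not entailed.

No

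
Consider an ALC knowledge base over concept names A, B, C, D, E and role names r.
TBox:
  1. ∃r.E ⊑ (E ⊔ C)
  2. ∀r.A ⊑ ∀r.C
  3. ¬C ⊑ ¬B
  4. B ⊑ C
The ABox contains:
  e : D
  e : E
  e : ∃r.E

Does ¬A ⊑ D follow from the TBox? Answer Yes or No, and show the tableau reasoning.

No

1. ¬A ⊑ D  ⇔  (¬A ⊓ ¬D) unsat w.r.t. T
   open: L(x₀) ⊇ {C, ¬A, ¬D, ∀r.¬E, ∃r.¬A} (+ ∃-successors)
2. Hence ¬A ⊑ D: not entailed.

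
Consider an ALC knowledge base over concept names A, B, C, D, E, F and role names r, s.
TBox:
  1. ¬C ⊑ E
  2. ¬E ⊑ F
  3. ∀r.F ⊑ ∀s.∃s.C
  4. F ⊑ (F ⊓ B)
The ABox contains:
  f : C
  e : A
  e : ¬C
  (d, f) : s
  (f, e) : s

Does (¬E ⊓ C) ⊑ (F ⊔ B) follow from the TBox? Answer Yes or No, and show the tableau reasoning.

Yes

1. (¬E ⊓ C) ⊑ (F ⊔ B)  ⇔  ((¬E ⊓ C) ⊓ (¬F ⊓ ¬B)) unsat w.r.t. T
   all branches close; clash {F, ¬F} at x₀
2. Hence (¬E ⊓ C) ⊑ (F ⊔ B): entailed.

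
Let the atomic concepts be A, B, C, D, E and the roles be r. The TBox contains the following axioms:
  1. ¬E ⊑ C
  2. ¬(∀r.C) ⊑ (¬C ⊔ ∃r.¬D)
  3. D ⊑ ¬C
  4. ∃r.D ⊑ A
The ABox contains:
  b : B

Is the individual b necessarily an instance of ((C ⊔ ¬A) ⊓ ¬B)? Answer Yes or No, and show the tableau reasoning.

No

1. b : ((C ⊔ ¬A) ⊓ ¬B)?  L(b) = {B} ∪ {((¬C ⊓ A) ⊔ B)}
   open: L(b) ⊇ {B, E, ¬D, ∀r.C, ∀r.¬D} — b ∉ ((C ⊔ ¬A) ⊓ ¬B) possible
2. Hence b : ((C ⊔ ¬A) ⊓ ¬B): not entailed.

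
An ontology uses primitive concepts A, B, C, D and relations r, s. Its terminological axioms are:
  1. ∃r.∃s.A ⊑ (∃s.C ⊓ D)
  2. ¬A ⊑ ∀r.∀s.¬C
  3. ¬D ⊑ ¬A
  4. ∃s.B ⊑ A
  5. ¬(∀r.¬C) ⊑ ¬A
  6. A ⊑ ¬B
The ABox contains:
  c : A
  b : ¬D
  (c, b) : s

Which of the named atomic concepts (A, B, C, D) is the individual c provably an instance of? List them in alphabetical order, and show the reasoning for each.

1. c : A?  L(c) = {A} ∪ {¬A}
   clash {A, ¬A} at c — c ∈ A
2. c : B?  L(c) = {A} ∪ {¬B}
   open: L(c) ⊇ {A, D, ¬B, ∀r.¬C, ∀r.∀s.¬A} — c ∉ B possible
3. c : C?  L(c) = {A} ∪ {¬C}
   apply at c: A⊑¬B
   open: L(c) ⊇ {A, D, ¬B, ¬C, ∀r.¬C, …} — c ∉ C possible
4. c : D?  L(c) = {A} ∪ {¬D}
   clash {A, ¬A} at c — c ∈ D
5. Entailed for c: {A, D}

{A, D}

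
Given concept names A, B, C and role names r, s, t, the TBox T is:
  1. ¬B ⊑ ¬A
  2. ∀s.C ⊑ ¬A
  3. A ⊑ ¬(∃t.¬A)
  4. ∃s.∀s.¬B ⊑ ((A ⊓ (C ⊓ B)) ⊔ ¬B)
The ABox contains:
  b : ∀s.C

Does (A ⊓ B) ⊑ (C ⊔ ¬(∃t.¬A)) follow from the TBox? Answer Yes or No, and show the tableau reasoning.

Yes

1. (A ⊓ B) ⊑ (C ⊔ ¬(∃t.¬A))  ⇔  ((A ⊓ B) ⊓ (¬C ⊓ ∃t.¬A)) unsat w.r.t. T
   all branches close; clash {A, ¬A} at x₀
2. Hence (A ⊓ B) ⊑ (C ⊔ ¬(∃t.¬A)): entailed.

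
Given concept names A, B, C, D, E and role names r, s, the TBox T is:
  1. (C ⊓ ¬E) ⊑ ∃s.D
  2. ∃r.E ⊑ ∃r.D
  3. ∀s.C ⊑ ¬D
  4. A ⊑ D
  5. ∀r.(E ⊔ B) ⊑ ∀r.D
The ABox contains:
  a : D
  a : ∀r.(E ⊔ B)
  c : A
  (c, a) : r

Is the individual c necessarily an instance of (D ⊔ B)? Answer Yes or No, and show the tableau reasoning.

Yes

1. c : (D ⊔ B)?  L(c) = {A} ∪ {(¬D ⊓ ¬B)}
   clash {D, ¬D} at c — c ∈ (D ⊔ B)
2. Hence c : (D ⊔ B): entailed.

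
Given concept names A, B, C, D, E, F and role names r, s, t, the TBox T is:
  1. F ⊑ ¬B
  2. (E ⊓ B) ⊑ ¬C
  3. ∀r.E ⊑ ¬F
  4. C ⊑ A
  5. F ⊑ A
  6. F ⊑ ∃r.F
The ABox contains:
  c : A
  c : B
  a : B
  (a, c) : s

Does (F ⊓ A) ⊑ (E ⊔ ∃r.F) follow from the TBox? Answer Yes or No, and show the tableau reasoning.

Yes

1. (F ⊓ A) ⊑ (E ⊔ ∃r.F)  ⇔  ((F ⊓ A) ⊓ (¬E ⊓ ∀r.¬F)) unsat w.r.t. T
   all branches close; clash {F, ¬F} at x₀
2. Hence (F ⊓ A) ⊑ (E ⊔ ∃r.F): entailed.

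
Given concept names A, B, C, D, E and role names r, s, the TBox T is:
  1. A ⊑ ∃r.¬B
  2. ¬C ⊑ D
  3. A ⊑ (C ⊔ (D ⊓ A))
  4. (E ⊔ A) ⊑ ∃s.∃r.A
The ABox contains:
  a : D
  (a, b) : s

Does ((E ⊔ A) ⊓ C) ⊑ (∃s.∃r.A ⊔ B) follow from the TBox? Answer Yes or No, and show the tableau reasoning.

1. ((E ⊔ A) ⊓ C) ⊑ (∃s.∃r.A ⊔ B)  ⇔  (((E ⊔ A) ⊓ C) ⊓ (∀s.∀r.¬A ⊓ ¬B)) unsat w.r.t. T
   all branches close; clash {A, ¬A} at an ∃-successor
2. Hence ((E ⊔ A) ⊓ C) ⊑ (∃s.∃r.A ⊔ B): entailed.

Yes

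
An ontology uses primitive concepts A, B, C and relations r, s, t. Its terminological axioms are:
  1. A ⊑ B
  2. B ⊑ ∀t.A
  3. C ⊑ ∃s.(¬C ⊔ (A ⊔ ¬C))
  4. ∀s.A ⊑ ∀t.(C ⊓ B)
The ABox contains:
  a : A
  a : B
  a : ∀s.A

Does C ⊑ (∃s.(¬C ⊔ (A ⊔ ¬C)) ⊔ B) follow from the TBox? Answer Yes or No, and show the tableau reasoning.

1. C ⊑ (∃s.(¬C ⊔ (A ⊔ ¬C)) ⊔ B)  ⇔  (C ⊓ (∀s.(C ⊓ (¬A ⊓ C)) ⊓ ¬B)) unsat w.r.t. T
   all branches close; clash {B, ¬B} at x₀
2. Hence C ⊑ (∃s.(¬C ⊔ (A ⊔ ¬C)) ⊔ B): entailed.

Yes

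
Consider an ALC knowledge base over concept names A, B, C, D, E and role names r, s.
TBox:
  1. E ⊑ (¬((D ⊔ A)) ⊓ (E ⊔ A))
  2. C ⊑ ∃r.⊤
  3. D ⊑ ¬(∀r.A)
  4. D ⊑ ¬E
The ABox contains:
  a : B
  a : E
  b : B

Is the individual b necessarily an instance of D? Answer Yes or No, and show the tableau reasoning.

1. b : D?  L(b) = {B} ∪ {¬D}
   open: L(b) ⊇ {B, ¬C, ¬D, ¬E} — b ∉ D possible
2. Hence b : D: not entailed.

No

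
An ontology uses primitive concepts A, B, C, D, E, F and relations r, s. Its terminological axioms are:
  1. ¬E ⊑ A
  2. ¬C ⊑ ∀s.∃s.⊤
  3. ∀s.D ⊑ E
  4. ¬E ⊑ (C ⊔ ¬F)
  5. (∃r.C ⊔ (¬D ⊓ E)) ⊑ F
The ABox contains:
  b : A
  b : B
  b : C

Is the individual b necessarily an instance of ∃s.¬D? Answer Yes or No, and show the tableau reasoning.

No

1. b : ∃s.¬D?  L(b) = {A, B, C} ∪ {∀s.D}
   apply at b: ∀s.D⊑E
   open: L(b) ⊇ {A, B, C, D, E, …} — b ∉ ∃s.¬D possible
2. Hence b : ∃s.¬D: not entailed.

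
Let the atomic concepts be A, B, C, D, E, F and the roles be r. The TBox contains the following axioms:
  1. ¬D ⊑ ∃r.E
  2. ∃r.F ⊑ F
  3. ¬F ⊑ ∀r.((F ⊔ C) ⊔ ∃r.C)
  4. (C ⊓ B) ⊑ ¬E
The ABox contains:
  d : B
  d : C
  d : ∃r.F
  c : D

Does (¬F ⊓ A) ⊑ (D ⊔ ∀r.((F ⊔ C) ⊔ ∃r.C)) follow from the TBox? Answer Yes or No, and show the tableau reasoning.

Yes

1. (¬F ⊓ A) ⊑ (D ⊔ ∀r.((F ⊔ C) ⊔ ∃r.C))  ⇔  ((¬F ⊓ A) ⊓ (¬D ⊓ ∃r.((¬F ⊓ ¬C) ⊓ ∀r.¬C))) unsat w.r.t. T
   all branches close; clash {F, ¬F} at x₀
2. Hence (¬F ⊓ A) ⊑ (D ⊔ ∀r.((F ⊔ C) ⊔ ∃r.C)): entailed.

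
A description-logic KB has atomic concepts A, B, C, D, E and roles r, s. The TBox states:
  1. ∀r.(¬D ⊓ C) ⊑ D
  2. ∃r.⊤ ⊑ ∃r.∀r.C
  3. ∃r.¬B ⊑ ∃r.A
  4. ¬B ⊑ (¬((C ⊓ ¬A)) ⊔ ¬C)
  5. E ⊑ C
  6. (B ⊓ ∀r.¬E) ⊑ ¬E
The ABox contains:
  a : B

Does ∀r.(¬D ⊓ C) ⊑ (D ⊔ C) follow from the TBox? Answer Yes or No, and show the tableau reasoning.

1. ∀r.(¬D ⊓ C) ⊑ (D ⊔ C)  ⇔  (∀r.(¬D ⊓ C) ⊓ (¬D ⊓ ¬C)) unsat w.r.t. T
   all branches close; clash {C, ¬C} at x₀
2. Hence ∀r.(¬D ⊓ C) ⊑ (D ⊔ C): entailed.

Yes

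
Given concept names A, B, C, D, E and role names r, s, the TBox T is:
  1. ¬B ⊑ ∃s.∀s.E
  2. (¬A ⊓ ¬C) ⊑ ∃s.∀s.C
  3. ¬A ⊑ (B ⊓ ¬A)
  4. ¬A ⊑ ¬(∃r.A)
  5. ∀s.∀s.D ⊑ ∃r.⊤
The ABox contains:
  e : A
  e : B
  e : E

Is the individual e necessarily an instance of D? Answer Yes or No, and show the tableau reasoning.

No

1. e : D?  L(e) = {A, B, E} ∪ {¬D}
   open: L(e) ⊇ {A, B, E, ¬D, ∃s.∃s.¬D} (+ ∃-successors) — e ∉ D possible
2. Hence e : D: not entailed.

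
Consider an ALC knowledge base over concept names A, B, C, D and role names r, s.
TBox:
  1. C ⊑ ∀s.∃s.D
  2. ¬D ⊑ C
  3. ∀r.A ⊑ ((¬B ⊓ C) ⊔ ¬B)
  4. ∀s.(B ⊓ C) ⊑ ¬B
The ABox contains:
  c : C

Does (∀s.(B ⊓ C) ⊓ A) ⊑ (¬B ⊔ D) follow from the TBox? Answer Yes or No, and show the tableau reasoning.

1. (∀s.(B ⊓ C) ⊓ A) ⊑ (¬B ⊔ D)  ⇔  ((∀s.(B ⊓ C) ⊓ A) ⊓ (B ⊓ ¬D)) unsat w.r.t. T
   all branches close; clash {B, ¬B} at x₀
2. Hence (∀s.(B ⊓ C) ⊓ A) ⊑ (¬B ⊔ D): entailed.

Yes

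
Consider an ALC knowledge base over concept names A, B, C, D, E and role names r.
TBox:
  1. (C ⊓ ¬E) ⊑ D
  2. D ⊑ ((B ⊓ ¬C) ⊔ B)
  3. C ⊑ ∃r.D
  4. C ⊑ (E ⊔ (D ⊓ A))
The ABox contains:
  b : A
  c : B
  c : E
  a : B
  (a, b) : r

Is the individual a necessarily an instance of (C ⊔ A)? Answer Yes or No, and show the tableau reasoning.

1. a : (C ⊔ A)?  L(a) = {B} ∪ {(¬C ⊓ ¬A)}
   open: L(a) ⊇ {B, ¬A, ¬C, ¬D} — a ∉ (C ⊔ A) possible
2. Hence a : (C ⊔ A): not entailed.

No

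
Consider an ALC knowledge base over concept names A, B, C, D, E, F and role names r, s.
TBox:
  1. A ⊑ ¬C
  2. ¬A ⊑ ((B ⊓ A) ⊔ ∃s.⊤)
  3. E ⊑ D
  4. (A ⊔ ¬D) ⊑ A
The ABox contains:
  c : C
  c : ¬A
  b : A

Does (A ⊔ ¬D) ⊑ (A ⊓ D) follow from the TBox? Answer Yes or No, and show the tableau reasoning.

No

1. (A ⊔ ¬D) ⊑ (A ⊓ D)  ⇔  ((A ⊔ ¬D) ⊓ (¬A ⊔ ¬D)) unsat w.r.t. T
   apply at x₀: (A ⊔ ¬D)⊑A
   open: L(x₀) ⊇ {A, ¬C, ¬D, ¬E}
2. Hence (A ⊔ ¬D) ⊑ (A ⊓ D): not entailed.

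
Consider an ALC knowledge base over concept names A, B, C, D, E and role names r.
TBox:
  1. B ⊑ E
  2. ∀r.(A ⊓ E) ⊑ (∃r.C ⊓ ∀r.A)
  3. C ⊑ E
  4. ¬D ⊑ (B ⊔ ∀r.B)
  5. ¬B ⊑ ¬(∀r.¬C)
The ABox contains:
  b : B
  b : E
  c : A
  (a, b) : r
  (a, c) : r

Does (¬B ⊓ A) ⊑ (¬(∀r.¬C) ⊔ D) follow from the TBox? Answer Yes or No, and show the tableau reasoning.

1. (¬B ⊓ A) ⊑ (¬(∀r.¬C) ⊔ D)  ⇔  ((¬B ⊓ A) ⊓ (∀r.¬C ⊓ ¬D)) unsat w.r.t. T
   all branches close; clash {C, ¬C} at an ∃-successor
2. Hence (¬B ⊓ A) ⊑ (¬(∀r.¬C) ⊔ D): entailed.

Yes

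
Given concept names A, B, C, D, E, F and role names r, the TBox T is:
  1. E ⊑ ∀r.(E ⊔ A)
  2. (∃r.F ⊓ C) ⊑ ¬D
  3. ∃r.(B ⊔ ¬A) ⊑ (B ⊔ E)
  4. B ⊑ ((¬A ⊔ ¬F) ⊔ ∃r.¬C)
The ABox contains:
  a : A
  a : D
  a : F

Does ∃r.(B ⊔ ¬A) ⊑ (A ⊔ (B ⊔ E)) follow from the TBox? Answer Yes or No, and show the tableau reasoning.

1. ∃r.(B ⊔ ¬A) ⊑ (A ⊔ (B ⊔ E))  ⇔  (∃r.(B ⊔ ¬A) ⊓ (¬A ⊓ (¬B ⊓ ¬E))) unsat w.r.t. T
   all branches close; clash {E, ¬E} at x₀
2. Hence ∃r.(B ⊔ ¬A) ⊑ (A ⊔ (B ⊔ E)): entailed.

Yes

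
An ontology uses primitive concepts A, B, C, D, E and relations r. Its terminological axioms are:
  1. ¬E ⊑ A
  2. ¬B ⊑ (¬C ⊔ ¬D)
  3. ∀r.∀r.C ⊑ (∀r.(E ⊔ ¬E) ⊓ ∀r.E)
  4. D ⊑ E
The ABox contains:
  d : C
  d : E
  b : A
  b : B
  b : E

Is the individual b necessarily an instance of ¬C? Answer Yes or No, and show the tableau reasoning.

No

1. b : ¬C?  L(b) = {A, B, E} ∪ {C}
   open: L(b) ⊇ {A, B, C, E, ∃r.∃r.¬C} (+ ∃-successors) — b ∉ ¬C possible
2. Hence b : ¬C: not entailed.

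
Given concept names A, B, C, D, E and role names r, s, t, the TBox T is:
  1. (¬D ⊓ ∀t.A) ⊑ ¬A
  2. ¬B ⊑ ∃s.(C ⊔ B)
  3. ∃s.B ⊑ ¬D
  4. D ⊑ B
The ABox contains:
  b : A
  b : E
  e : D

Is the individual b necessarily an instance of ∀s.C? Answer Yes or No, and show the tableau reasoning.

No

1. b : ∀s.C?  L(b) = {A, E} ∪ {∃s.¬C}
   open: L(b) ⊇ {A, B, E, ¬D, ∃s.¬C, …} (+ ∃-successors) — b ∉ ∀s.C possible
2. Hence b : ∀s.C: not entailed.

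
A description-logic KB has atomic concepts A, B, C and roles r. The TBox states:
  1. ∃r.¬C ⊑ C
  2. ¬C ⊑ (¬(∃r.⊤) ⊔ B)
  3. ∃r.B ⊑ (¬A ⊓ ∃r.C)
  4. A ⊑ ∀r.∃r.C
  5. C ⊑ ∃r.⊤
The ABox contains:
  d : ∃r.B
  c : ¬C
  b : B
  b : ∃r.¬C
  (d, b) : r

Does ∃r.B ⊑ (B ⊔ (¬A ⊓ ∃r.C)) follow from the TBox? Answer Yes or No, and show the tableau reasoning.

Yes

1. ∃r.B ⊑ (B ⊔ (¬A ⊓ ∃r.C))  ⇔  (∃r.B ⊓ (¬B ⊓ (A ⊔ ∀r.¬C))) unsat w.r.t. T
   all branches close; clash {C, ¬C} at an ∃-successor
2. Hence ∃r.B ⊑ (B ⊔ (¬A ⊓ ∃r.C)): entailed.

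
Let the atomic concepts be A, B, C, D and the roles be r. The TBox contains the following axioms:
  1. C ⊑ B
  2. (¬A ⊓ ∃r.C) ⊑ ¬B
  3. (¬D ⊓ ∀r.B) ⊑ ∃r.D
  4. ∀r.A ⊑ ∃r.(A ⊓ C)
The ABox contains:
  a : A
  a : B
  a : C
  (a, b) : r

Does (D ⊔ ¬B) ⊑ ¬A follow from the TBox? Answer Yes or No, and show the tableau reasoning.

No

1. (D ⊔ ¬B) ⊑ ¬A  ⇔  ((D ⊔ ¬B) ⊓ A) unsat w.r.t. T
   open: L(x₀) ⊇ {A, D, ¬C, ∃r.¬A} (+ ∃-successors)
2. Hence (D ⊔ ¬B) ⊑ ¬A: not entailed.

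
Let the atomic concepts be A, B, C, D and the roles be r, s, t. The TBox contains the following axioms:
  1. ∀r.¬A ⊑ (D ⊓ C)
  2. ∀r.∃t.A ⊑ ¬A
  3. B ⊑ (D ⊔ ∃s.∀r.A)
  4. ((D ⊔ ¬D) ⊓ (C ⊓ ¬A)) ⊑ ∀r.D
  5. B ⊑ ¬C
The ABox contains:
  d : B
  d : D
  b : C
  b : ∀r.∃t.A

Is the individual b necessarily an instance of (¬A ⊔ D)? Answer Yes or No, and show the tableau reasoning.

Yes

1. b : (¬A ⊔ D)?  L(b) = {C, ∀r.∃t.A} ∪ {(A ⊓ ¬D)}
   clash {C, ¬C} at b — b ∈ (¬A ⊔ D)
2. Hence b : (¬A ⊔ D): entailed.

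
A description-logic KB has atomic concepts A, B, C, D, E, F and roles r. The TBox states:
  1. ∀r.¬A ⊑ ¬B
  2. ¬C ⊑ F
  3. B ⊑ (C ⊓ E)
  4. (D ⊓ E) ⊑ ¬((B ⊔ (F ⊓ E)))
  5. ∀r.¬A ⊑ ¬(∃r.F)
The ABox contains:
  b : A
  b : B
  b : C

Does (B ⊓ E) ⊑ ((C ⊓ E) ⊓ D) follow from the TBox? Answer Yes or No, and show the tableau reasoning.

1. (B ⊓ E) ⊑ ((C ⊓ E) ⊓ D)  ⇔  ((B ⊓ E) ⊓ ((¬C ⊔ ¬E) ⊔ ¬D)) unsat w.r.t. T
   apply at x₀: B⊑(C ⊓ E)
   open: L(x₀) ⊇ {B, C, E, ¬D, ∃r.A} (+ ∃-successors)
2. Hence (B ⊓ E) ⊑ ((C ⊓ E) ⊓ D): not entailed.

No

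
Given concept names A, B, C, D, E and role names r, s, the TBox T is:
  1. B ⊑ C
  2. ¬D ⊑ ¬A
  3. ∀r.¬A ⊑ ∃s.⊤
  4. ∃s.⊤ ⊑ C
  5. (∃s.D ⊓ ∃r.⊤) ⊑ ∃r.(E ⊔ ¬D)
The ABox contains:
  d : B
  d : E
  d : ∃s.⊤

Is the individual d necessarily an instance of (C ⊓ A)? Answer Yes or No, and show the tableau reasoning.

1. d : (C ⊓ A)?  L(d) = {B, E, ∃s.⊤} ∪ {(¬C ⊔ ¬A)}
   apply at d: B⊑C; ∃s.⊤⊑C
   open: L(d) ⊇ {B, C, D, E, ¬A, …} (+ ∃-successors) — d ∉ (C ⊓ A) possible
2. Hence d : (C ⊓ A): not entailed.

No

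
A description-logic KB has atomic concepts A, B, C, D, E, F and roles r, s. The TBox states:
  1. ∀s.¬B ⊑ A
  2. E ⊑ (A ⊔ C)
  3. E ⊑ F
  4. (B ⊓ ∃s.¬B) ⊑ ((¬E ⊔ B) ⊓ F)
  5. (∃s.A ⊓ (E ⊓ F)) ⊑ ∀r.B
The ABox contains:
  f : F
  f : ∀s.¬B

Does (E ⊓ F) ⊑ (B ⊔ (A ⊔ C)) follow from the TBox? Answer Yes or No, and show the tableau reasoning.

1. (E ⊓ F) ⊑ (B ⊔ (A ⊔ C))  ⇔  ((E ⊓ F) ⊓ (¬B ⊓ (¬A ⊓ ¬C))) unsat w.r.t. T
   all branches close; clash {C, ¬C} at x₀
2. Hence (E ⊓ F) ⊑ (B ⊔ (A ⊔ C)): entailed.

Yes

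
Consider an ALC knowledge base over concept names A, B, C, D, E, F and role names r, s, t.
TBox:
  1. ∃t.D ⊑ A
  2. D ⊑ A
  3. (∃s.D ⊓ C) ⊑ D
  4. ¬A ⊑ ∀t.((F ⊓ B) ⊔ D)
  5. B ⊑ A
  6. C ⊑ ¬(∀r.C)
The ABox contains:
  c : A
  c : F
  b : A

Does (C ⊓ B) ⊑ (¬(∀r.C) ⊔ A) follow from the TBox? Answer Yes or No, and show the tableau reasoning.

1. (C ⊓ B) ⊑ (¬(∀r.C) ⊔ A)  ⇔  ((C ⊓ B) ⊓ (∀r.C ⊓ ¬A)) unsat w.r.t. T
   all branches close; clash {A, ¬A} at x₀
2. Hence (C ⊓ B) ⊑ (¬(∀r.C) ⊔ A): entailed.

Yes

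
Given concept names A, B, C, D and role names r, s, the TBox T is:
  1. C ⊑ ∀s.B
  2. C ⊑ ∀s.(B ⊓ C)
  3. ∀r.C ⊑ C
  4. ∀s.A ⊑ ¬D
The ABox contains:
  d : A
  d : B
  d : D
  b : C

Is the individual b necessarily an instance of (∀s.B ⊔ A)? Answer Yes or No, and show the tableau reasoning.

Yes

1. b : (∀s.B ⊔ A)?  L(b) = {C} ∪ {(∃s.¬B ⊓ ¬A)}
   clash {B, ¬B} at an ∃-successor — b ∈ (∀s.B ⊔ A)
2. Hence b : (∀s.B ⊔ A): entailed.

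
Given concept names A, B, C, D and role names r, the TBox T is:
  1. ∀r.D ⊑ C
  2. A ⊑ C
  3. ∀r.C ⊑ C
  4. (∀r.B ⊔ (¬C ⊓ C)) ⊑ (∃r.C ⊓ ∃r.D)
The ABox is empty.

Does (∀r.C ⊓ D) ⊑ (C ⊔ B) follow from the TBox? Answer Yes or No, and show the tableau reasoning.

Yes

1. (∀r.C ⊓ D) ⊑ (C ⊔ B)  ⇔  ((∀r.C ⊓ D) ⊓ (¬C ⊓ ¬B)) unsat w.r.t. T
   all branches close; clash {C, ¬C} at x₀
2. Hence (∀r.C ⊓ D) ⊑ (C ⊔ B): entailed.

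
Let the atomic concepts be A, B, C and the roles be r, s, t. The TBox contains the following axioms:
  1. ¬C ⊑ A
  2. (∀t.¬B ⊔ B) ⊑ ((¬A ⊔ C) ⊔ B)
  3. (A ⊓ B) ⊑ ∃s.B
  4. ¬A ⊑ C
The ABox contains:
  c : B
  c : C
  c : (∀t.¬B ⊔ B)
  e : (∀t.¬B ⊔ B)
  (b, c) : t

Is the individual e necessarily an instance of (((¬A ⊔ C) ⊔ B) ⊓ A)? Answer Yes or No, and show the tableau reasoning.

1. e : (((¬A ⊔ C) ⊔ B) ⊓ A)?  L(e) = {(∀t.¬B ⊔ B)} ∪ {(((A ⊓ ¬C) ⊓ ¬B) ⊔ ¬A)}
   apply at e: (∀t.¬B ⊔ B)⊑((¬A ⊔ C) ⊔ B)
   open: L(e) ⊇ {C, ¬A, ∀t.¬B} — e ∉ (((¬A ⊔ C) ⊔ B) ⊓ A) possible
2. Hence e : (((¬A ⊔ C) ⊔ B) ⊓ A): not entailed.

No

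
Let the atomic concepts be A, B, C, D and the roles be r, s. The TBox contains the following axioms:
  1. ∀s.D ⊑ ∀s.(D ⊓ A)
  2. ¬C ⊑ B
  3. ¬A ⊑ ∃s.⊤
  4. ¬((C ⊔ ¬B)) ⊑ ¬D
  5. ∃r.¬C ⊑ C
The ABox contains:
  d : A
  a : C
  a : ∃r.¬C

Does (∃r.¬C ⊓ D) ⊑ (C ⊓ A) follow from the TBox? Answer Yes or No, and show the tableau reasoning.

1. (∃r.¬C ⊓ D) ⊑ (C ⊓ A)  ⇔  ((∃r.¬C ⊓ D) ⊓ (¬C ⊔ ¬A)) unsat w.r.t. T
   apply at x₀: ∃r.¬C⊑C
   open: L(x₀) ⊇ {C, D, ¬A, ∃r.¬C, ∃s.¬D, …} (+ ∃-successors)
2. Hence (∃r.¬C ⊓ D) ⊑ (C ⊓ A): not entailed.

No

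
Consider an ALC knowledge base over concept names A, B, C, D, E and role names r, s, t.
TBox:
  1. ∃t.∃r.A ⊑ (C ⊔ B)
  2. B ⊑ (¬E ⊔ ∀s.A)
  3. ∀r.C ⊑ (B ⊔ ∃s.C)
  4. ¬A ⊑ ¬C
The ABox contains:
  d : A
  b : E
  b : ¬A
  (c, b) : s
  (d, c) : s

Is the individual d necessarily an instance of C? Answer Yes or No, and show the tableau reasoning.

1. d : C?  L(d) = {A} ∪ {¬C}
   open: L(d) ⊇ {A, ¬B, ¬C, ∀t.∀r.¬A, ∃r.¬C} (+ ∃-successors) — d ∉ C possible
2. Hence d : C: not entailed.

No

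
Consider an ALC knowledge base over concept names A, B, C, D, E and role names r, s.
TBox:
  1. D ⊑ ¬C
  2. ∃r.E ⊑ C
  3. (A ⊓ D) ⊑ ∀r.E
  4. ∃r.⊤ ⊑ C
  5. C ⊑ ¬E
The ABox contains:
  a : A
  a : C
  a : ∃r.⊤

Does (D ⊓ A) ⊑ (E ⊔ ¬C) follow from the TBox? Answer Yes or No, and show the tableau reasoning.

Yes

1. (D ⊓ A) ⊑ (E ⊔ ¬C)  ⇔  ((D ⊓ A) ⊓ (¬E ⊓ C)) unsat w.r.t. T
   all branches close; clash {C, ¬C} at x₀
2. Hence (D ⊓ A) ⊑ (E ⊔ ¬C): entailed.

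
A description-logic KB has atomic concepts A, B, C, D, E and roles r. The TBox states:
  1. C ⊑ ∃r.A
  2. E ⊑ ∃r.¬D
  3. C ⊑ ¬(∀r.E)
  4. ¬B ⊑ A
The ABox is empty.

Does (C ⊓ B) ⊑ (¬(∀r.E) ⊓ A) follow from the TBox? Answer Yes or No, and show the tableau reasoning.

1. (C ⊓ B) ⊑ (¬(∀r.E) ⊓ A)  ⇔  ((C ⊓ B) ⊓ (∀r.E ⊔ ¬A)) unsat w.r.t. T
   apply at x₀: C⊑∃r.A; C⊑¬(∀r.E)
   open: L(x₀) ⊇ {B, C, ¬A, ¬E, ∃r.A, …} (+ ∃-successors)
2. Hence (C ⊓ B) ⊑ (¬(∀r.E) ⊓ A): not entailed.

No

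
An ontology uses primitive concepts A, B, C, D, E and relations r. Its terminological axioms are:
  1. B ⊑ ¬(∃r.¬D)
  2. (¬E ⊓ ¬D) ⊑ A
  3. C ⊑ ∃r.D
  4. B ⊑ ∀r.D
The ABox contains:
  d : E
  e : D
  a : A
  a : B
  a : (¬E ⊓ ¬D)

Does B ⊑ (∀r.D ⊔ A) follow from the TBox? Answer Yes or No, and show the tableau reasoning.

Yes

1. B ⊑ (∀r.D ⊔ A)  ⇔  (B ⊓ (∃r.¬D ⊓ ¬A)) unsat w.r.t. T
   all branches close; clash {A, ¬A} at x₀
2. Hence B ⊑ (∀r.D ⊔ A): entailed.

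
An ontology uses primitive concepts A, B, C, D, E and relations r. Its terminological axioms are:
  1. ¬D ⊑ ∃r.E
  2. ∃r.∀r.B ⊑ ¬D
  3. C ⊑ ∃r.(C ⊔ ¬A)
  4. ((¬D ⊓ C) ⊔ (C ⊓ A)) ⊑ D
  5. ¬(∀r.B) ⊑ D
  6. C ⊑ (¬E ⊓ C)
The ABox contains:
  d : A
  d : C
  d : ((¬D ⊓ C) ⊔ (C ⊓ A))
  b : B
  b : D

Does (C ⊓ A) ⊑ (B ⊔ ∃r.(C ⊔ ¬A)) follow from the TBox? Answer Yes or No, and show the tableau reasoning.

Yes

1. (C ⊓ A) ⊑ (B ⊔ ∃r.(C ⊔ ¬A))  ⇔  ((C ⊓ A) ⊓ (¬B ⊓ ∀r.(¬C ⊓ A))) unsat w.r.t. T
   all branches close; clash {D, ¬D} at x₀
2. Hence (C ⊓ A) ⊑ (B ⊔ ∃r.(C ⊔ ¬A)): entailed.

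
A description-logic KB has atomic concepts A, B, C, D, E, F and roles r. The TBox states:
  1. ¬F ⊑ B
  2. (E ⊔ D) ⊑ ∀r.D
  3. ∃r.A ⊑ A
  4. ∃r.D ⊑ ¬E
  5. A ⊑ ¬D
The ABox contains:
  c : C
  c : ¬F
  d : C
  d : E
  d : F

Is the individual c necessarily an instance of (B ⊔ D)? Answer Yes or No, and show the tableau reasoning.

Yes

1. c : (B ⊔ D)?  L(c) = {C, ¬F} ∪ {(¬B ⊓ ¬D)}
   clash {B, ¬B} at c — c ∈ (B ⊔ D)
2. Hence c : (B ⊔ D): entailed.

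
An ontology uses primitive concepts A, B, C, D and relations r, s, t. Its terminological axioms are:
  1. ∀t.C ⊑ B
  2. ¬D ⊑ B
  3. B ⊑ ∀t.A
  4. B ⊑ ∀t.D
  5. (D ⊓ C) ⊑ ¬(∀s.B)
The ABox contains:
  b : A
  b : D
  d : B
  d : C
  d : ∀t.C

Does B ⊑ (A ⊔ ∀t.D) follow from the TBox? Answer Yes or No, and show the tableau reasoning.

Yes

1. B ⊑ (A ⊔ ∀t.D)  ⇔  (B ⊓ (¬A ⊓ ∃t.¬D)) unsat w.r.t. T
   all branches close; clash {D, ¬D} at an ∃-successor
2. Hence B ⊑ (A ⊔ ∀t.D): entailed.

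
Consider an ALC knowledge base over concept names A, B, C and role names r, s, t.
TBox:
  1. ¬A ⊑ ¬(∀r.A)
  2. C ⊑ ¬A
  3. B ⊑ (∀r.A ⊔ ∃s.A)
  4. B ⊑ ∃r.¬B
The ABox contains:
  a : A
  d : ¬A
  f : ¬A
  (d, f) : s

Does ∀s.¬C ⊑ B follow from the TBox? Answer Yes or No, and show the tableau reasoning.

1. ∀s.¬C ⊑ B  ⇔  (∀s.¬C ⊓ ¬B) unsat w.r.t. T
   open: L(x₀) ⊇ {A, ¬B, ¬C, ∀s.¬C}
2. Hence ∀s.¬C ⊑ B: not entailed.

No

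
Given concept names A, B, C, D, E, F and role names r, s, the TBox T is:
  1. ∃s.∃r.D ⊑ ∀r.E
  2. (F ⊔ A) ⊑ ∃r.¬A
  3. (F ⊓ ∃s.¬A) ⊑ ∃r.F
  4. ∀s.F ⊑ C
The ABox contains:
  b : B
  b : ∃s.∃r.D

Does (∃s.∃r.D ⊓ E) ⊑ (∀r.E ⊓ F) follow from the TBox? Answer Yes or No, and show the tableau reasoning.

No

1. (∃s.∃r.D ⊓ E) ⊑ (∀r.E ⊓ F)  ⇔  ((∃s.∃r.D ⊓ E) ⊓ (∃r.¬E ⊔ ¬F)) unsat w.r.t. T
   apply at x₀: ∃s.∃r.D⊑∀r.E
   open: L(x₀) ⊇ {E, ¬A, ¬F, ∀r.E, ∃s.¬F, …} (+ ∃-successors)
2. Hence (∃s.∃r.D ⊓ E) ⊑ (∀r.E ⊓ F): not entailed.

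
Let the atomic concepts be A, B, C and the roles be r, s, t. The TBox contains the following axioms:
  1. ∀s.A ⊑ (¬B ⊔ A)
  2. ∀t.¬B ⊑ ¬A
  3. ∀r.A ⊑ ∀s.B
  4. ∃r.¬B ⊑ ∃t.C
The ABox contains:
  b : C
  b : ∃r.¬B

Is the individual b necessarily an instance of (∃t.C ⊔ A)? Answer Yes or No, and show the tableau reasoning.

Yes

1. b : (∃t.C ⊔ A)?  L(b) = {C, ∃r.¬B} ∪ {(∀t.¬C ⊓ ¬A)}
   clash {A, ¬A} at b — b ∈ (∃t.C ⊔ A)
2. Hence b : (∃t.C ⊔ A): entailed.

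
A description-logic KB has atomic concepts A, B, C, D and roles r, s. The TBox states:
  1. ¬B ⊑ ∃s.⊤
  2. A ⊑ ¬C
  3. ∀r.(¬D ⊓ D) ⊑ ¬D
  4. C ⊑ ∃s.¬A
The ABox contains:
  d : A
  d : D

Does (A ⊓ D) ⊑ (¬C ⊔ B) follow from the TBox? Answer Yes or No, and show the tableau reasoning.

Yes

1. (A ⊓ D) ⊑ (¬C ⊔ B)  ⇔  ((A ⊓ D) ⊓ (C ⊓ ¬B)) unsat w.r.t. T
   all branches close; clash {C, ¬C} at x₀
2. Hence (A ⊓ D) ⊑ (¬C ⊔ B): entailed.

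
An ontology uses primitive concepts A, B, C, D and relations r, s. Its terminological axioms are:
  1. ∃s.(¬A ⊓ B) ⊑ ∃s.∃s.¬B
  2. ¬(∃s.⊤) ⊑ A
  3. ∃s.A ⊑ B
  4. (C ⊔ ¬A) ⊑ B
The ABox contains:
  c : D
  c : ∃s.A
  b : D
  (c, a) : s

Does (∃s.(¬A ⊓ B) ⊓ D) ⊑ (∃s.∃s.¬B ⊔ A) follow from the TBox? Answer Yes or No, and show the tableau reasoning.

1. (∃s.(¬A ⊓ B) ⊓ D) ⊑ (∃s.∃s.¬B ⊔ A)  ⇔  ((∃s.(¬A ⊓ B) ⊓ D) ⊓ (∀s.∀s.B ⊓ ¬A)) unsat w.r.t. T
   all branches close; clash {A, ¬A} at x₀
2. Hence (∃s.(¬A ⊓ B) ⊓ D) ⊑ (∃s.∃s.¬B ⊔ A): entailed.

Yes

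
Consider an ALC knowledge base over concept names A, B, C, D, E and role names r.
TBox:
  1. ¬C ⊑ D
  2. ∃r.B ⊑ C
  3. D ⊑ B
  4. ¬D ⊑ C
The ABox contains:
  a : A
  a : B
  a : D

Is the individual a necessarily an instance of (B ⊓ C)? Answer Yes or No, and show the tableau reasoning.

1. a : (B ⊓ C)?  L(a) = {A, B, D} ∪ {(¬B ⊔ ¬C)}
   open: L(a) ⊇ {A, B, D, ¬C, ∀r.¬B} — a ∉ (B ⊓ C) possible
2. Hence a : (B ⊓ C): not entailed.

No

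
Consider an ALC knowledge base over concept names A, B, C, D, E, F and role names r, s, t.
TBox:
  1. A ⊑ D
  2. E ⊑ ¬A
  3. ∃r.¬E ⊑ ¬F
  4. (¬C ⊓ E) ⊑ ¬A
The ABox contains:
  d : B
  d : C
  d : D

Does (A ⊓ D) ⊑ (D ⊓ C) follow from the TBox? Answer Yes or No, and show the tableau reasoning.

No

1. (A ⊓ D) ⊑ (D ⊓ C)  ⇔  ((A ⊓ D) ⊓ (¬D ⊔ ¬C)) unsat w.r.t. T
   open: L(x₀) ⊇ {A, D, ¬C, ¬E, ∀r.E}
2. Hence (A ⊓ D) ⊑ (D ⊓ C): not entailed.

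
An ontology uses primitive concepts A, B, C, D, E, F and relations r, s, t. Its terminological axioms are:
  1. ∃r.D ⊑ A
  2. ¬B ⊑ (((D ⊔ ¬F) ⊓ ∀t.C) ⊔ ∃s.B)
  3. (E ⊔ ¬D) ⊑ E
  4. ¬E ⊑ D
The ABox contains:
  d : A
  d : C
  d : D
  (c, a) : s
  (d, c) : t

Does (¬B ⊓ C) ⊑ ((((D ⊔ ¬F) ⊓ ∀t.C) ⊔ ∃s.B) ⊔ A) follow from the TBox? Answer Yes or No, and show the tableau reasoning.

1. (¬B ⊓ C) ⊑ ((((D ⊔ ¬F) ⊓ ∀t.C) ⊔ ∃s.B) ⊔ A)  ⇔  ((¬B ⊓ C) ⊓ ((((¬D ⊓ F) ⊔ ∃t.¬C) ⊓ ∀s.¬B) ⊓ ¬A)) unsat w.r.t. T
   all branches close; clash {A, ¬A} at x₀
2. Hence (¬B ⊓ C) ⊑ ((((D ⊔ ¬F) ⊓ ∀t.C) ⊔ ∃s.B) ⊔ A): entailed.

Yes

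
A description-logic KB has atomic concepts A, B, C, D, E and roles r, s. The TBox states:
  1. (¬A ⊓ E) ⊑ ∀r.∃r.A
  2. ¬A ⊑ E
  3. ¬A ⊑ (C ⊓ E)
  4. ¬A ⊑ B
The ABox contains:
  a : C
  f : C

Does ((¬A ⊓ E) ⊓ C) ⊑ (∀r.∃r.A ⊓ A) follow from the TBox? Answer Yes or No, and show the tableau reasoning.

No

1. ((¬A ⊓ E) ⊓ C) ⊑ (∀r.∃r.A ⊓ A)  ⇔  (((¬A ⊓ E) ⊓ C) ⊓ (∃r.∀r.¬A ⊔ ¬A)) unsat w.r.t. T
   apply at x₀: (¬A ⊓ E)⊑∀r.∃r.A; ¬A⊑(C ⊓ E); ¬A⊑B
   open: L(x₀) ⊇ {B, C, E, ¬A, ∀r.∃r.A}
2. Hence ((¬A ⊓ E) ⊓ C) ⊑ (∀r.∃r.A ⊓ A): not entailed.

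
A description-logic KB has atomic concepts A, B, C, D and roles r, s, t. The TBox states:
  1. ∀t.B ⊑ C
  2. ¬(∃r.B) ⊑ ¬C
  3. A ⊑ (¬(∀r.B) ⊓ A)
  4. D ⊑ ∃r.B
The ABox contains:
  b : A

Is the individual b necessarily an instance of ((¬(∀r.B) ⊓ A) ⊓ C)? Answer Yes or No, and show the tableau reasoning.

1. b : ((¬(∀r.B) ⊓ A) ⊓ C)?  L(b) = {A} ∪ {((∀r.B ⊔ ¬A) ⊔ ¬C)}
   apply at b: A⊑(¬(∀r.B) ⊓ A)
   open: L(b) ⊇ {A, ¬C, ¬D, ∃r.B, ∃r.¬B, …} (+ ∃-successors) — b ∉ ((¬(∀r.B) ⊓ A) ⊓ C) possible
2. Hence b : ((¬(∀r.B) ⊓ A) ⊓ C): not entailed.

No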